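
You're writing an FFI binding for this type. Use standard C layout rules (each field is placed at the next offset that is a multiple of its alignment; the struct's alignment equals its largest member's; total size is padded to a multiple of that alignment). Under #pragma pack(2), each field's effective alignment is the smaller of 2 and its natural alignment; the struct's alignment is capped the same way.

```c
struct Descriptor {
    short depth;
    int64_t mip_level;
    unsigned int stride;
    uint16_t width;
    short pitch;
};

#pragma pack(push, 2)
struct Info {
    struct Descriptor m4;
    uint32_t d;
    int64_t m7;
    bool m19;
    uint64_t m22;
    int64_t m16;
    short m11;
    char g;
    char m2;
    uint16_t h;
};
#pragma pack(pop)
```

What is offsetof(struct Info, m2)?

57

Descriptor: @0: depth [2B, align 2] → 2; +6 pad (align 8); @8: mip_level [8B, align 8] → 16; @16: stride [4B, align 4] → 20; @20: width [2B, align 2] → 22; @22: pitch [2B, align 2] → 24; size 24, align 8
@0: m4 [24B, align 2] → 24
@24: d [4B, align 2] → 28
@28: m7 [8B, align 2] → 36
@36: m19 [1B, align 1] → 37
+1 pad (align 2)
@38: m22 [8B, align 2] → 46
@46: m16 [8B, align 2] → 54
@54: m11 [2B, align 2] → 56
@56: g [1B, align 1] → 57
@57: m2 [1B, align 1] → 58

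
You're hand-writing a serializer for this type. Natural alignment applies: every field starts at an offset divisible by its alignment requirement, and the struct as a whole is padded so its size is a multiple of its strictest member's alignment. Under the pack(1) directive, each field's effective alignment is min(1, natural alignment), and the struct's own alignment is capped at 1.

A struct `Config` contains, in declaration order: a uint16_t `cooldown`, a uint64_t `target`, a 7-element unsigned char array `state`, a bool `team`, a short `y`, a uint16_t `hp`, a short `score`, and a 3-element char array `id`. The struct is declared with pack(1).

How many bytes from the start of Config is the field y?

@0: cooldown [2B, align 1] → 2
@2: target [8B, align 1] → 10
@10: state [7B, align 1] → 17
@17: team [1B, align 1] → 18
@18: y [2B, align 1] → 20

18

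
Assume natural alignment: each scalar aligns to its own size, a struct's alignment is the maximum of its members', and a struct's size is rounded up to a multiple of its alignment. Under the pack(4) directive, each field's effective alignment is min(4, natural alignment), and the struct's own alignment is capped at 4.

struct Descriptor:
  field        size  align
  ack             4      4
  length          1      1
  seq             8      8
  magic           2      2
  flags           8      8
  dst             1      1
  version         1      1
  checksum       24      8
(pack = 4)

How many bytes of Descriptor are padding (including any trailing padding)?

@0: ack [4B, align 4] → 4
@4: length [1B, align 1] → 5
+3 pad (align 4)
@8: seq [8B, align 4] → 16
@16: magic [2B, align 2] → 18
+2 pad (align 4)
@20: flags [8B, align 4] → 28
@28: dst [1B, align 1] → 29
@29: version [1B, align 1] → 30
+2 pad (align 4)
@32: checksum [24B, align 4] → 56
size 56, align 4
data bytes 49, size 56 → padding 7

7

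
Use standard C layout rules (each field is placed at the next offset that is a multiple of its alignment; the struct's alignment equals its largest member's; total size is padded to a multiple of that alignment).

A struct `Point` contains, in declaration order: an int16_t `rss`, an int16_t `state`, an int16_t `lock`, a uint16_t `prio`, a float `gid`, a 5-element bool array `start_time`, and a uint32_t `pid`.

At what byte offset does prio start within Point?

rss at 0 (size 2, align 2) → ends 2
state at 2 (size 2, align 2) → ends 4
lock at 4 (size 2, align 2) → ends 6
prio at 6 (size 2, align 2) → ends 8

6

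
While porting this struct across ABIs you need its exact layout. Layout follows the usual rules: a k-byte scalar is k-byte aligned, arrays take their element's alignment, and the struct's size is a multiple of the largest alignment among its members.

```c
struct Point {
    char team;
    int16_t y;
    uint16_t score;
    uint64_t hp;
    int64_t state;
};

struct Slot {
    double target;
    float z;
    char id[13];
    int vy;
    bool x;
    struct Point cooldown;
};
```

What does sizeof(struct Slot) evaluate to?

64 bytes

Point: @0: team [1B, align 1] → 1; +1 pad (align 2); @2: y [2B, align 2] → 4; @4: score [2B, align 2] → 6; +2 pad (align 8); @8: hp [8B, align 8] → 16; @16: state [8B, align 8] → 24; size 24, align 8
@0: target [8B, align 8] → 8
@8: z [4B, align 4] → 12
@12: id [13B, align 1] → 25
+3 pad (align 4)
@28: vy [4B, align 4] → 32
@32: x [1B, align 1] → 33
+7 pad (align 8)
@40: cooldown [24B, align 8] → 64
size 64, align 8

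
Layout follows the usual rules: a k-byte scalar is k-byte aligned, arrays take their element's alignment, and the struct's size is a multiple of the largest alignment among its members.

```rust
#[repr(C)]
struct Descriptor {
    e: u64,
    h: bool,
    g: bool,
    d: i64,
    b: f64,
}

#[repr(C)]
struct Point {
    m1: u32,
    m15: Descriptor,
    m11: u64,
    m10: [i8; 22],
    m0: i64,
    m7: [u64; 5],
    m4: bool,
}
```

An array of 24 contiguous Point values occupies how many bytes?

3072

Descriptor: e at 0 (size 8, align 8) → ends 8; h at 8 (size 1, align 1) → ends 9; g at 9 (size 1, align 1) → ends 10; pad 6 to align 8 for d; d at 16 (size 8, align 8) → ends 24; b at 24 (size 8, align 8) → ends 32; total 32 bytes, alignment 8
m1 at 0 (size 4, align 4) → ends 4
pad 4 to align 8 for m15
m15 at 8 (size 32, align 8) → ends 40
m11 at 40 (size 8, align 8) → ends 48
m10 at 48 (size 22, align 1) → ends 70
pad 2 to align 8 for m0
m0 at 72 (size 8, align 8) → ends 80
m7 at 80 (size 40, align 8) → ends 120
m4 at 120 (size 1, align 1) → ends 121
tail pad 7 to reach multiple of 8
total 128 bytes, alignment 8
array of 24: 24 × 128 = 3072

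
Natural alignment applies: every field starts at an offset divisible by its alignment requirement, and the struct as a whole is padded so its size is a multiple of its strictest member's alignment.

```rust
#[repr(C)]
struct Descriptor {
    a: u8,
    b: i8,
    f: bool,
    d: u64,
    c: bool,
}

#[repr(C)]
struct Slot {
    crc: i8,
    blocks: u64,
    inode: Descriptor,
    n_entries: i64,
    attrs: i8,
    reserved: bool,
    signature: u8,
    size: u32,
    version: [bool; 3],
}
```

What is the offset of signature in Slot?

50

Descriptor: @0: a [1B, align 1] → 1; @1: b [1B, align 1] → 2; @2: f [1B, align 1] → 3; +5 pad (align 8); @8: d [8B, align 8] → 16; @16: c [1B, align 1] → 17; +7 tail pad (align 8); size 24, align 8
@0: crc [1B, align 1] → 1
+7 pad (align 8)
@8: blocks [8B, align 8] → 16
@16: inode [24B, align 8] → 40
@40: n_entries [8B, align 8] → 48
@48: attrs [1B, align 1] → 49
@49: reserved [1B, align 1] → 50
@50: signature [1B, align 1] → 51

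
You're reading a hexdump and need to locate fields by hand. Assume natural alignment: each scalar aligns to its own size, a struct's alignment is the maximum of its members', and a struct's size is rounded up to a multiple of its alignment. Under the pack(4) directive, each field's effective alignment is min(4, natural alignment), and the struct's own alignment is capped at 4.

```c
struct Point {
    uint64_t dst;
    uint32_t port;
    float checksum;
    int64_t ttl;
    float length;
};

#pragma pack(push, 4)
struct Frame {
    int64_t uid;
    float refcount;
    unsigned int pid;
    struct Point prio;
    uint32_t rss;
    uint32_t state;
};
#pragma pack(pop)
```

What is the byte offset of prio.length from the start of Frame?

Point: @0: dst [8B, align 8] → 8; @8: port [4B, align 4] → 12; @12: checksum [4B, align 4] → 16; @16: ttl [8B, align 8] → 24; @24: length [4B, align 4] → 28; +4 tail pad (align 8); size 32, align 8
@0: uid [8B, align 4] → 8
@8: refcount [4B, align 4] → 12
@12: pid [4B, align 4] → 16
@16: prio [32B, align 4] → 48
within Point: length at 24
16 + 24 = 40

40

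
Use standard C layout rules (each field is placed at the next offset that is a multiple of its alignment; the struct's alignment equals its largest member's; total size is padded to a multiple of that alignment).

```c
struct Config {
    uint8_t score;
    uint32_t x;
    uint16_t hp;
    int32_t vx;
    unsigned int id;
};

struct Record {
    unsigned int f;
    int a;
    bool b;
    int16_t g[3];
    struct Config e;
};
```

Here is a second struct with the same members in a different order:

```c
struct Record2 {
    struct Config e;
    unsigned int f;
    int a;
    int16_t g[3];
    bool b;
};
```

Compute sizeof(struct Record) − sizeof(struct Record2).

0

Config: 0..1  score  (1B, 1-aligned); 1..4  -- padding (3B); 4..8  x  (4B, 4-aligned); 8..10  hp  (2B, 2-aligned); 10..12  -- padding (2B); 12..16  vx  (4B, 4-aligned); 16..20  id  (4B, 4-aligned); sizeof = 20, alignof = 4
0..4  f  (4B, 4-aligned)
4..8  a  (4B, 4-aligned)
8..9  b  (1B, 1-aligned)
9..10  -- padding (1B)
10..16  g  (6B, 2-aligned)
16..36  e  (20B, 4-aligned)
sizeof = 36, alignof = 4
— Record2 —
0..20  e  (20B, 4-aligned)
20..24  f  (4B, 4-aligned)
24..28  a  (4B, 4-aligned)
28..34  g  (6B, 2-aligned)
34..35  b  (1B, 1-aligned)
35..36  -- tail padding (1B)
sizeof = 36, alignof = 4
36 − 36 = 0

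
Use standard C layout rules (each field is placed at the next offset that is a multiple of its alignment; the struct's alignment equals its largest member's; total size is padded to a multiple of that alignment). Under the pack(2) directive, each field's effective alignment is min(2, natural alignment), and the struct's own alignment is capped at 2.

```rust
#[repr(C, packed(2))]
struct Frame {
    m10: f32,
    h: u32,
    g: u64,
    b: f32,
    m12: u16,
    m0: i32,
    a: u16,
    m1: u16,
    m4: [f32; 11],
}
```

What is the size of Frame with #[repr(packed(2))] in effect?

@0: m10 [4B, align 2] → 4
@4: h [4B, align 2] → 8
@8: g [8B, align 2] → 16
@16: b [4B, align 2] → 20
@20: m12 [2B, align 2] → 22
@22: m0 [4B, align 2] → 26
@26: a [2B, align 2] → 28
@28: m1 [2B, align 2] → 30
@30: m4 [44B, align 2] → 74
size 74, align 2

74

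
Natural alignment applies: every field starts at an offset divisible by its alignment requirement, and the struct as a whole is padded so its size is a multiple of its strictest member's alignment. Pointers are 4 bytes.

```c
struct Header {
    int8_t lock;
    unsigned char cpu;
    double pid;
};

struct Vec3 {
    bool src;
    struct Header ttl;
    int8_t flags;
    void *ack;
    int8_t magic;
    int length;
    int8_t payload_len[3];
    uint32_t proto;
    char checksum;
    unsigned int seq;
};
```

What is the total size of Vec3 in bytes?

Header: 0..1  lock  (1B, 1-aligned); 1..2  cpu  (1B, 1-aligned); 2..8  -- padding (6B); 8..16  pid  (8B, 8-aligned); sizeof = 16, alignof = 8
0..1  src  (1B, 1-aligned)
1..8  -- padding (7B)
8..24  ttl  (16B, 8-aligned)
24..25  flags  (1B, 1-aligned)
25..28  -- padding (3B)
28..32  ack  (4B, 4-aligned)
32..33  magic  (1B, 1-aligned)
33..36  -- padding (3B)
36..40  length  (4B, 4-aligned)
40..43  payload_len  (3B, 1-aligned)
43..44  -- padding (1B)
44..48  proto  (4B, 4-aligned)
48..49  checksum  (1B, 1-aligned)
49..52  -- padding (3B)
52..56  seq  (4B, 4-aligned)
sizeof = 56, alignof = 8

56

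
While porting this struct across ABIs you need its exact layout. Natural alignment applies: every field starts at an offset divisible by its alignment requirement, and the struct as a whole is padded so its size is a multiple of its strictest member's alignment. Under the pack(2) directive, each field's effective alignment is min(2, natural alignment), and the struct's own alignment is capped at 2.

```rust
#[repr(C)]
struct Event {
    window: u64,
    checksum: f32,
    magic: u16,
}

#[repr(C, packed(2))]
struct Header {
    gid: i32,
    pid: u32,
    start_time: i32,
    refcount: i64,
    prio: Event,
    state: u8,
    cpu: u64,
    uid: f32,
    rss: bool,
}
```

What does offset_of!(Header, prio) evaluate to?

20

Event: window at 0 (size 8, align 8) → ends 8; checksum at 8 (size 4, align 4) → ends 12; magic at 12 (size 2, align 2) → ends 14; tail pad 2 to reach multiple of 8; total 16 bytes, alignment 8
gid at 0 (size 4, align 2) → ends 4
pid at 4 (size 4, align 2) → ends 8
start_time at 8 (size 4, align 2) → ends 12
refcount at 12 (size 8, align 2) → ends 20
prio at 20 (size 16, align 2) → ends 36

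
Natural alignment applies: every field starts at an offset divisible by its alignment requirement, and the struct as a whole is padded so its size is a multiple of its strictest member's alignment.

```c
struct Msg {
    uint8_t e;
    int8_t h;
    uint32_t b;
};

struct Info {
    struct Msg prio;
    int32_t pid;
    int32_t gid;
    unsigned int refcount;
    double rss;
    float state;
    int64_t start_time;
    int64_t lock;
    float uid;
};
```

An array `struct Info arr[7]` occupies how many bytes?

448

Msg: e at 0 (size 1, align 1) → ends 1; h at 1 (size 1, align 1) → ends 2; pad 2 to align 4 for b; b at 4 (size 4, align 4) → ends 8; total 8 bytes, alignment 4
prio at 0 (size 8, align 4) → ends 8
pid at 8 (size 4, align 4) → ends 12
gid at 12 (size 4, align 4) → ends 16
refcount at 16 (size 4, align 4) → ends 20
pad 4 to align 8 for rss
rss at 24 (size 8, align 8) → ends 32
state at 32 (size 4, align 4) → ends 36
pad 4 to align 8 for start_time
start_time at 40 (size 8, align 8) → ends 48
lock at 48 (size 8, align 8) → ends 56
uid at 56 (size 4, align 4) → ends 60
tail pad 4 to reach multiple of 8
total 64 bytes, alignment 8
array of 7: 7 × 64 = 448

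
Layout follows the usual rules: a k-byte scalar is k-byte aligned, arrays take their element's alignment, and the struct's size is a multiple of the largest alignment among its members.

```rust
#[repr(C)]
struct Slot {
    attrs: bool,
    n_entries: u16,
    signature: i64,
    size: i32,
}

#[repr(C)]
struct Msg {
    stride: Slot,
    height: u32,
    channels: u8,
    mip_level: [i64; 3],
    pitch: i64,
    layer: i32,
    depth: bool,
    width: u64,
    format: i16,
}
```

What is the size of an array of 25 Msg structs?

2200

Slot: @0: attrs [1B, align 1] → 1; +1 pad (align 2); @2: n_entries [2B, align 2] → 4; +4 pad (align 8); @8: signature [8B, align 8] → 16; @16: size [4B, align 4] → 20; +4 tail pad (align 8); size 24, align 8
@0: stride [24B, align 8] → 24
@24: height [4B, align 4] → 28
@28: channels [1B, align 1] → 29
+3 pad (align 8)
@32: mip_level [24B, align 8] → 56
@56: pitch [8B, align 8] → 64
@64: layer [4B, align 4] → 68
@68: depth [1B, align 1] → 69
+3 pad (align 8)
@72: width [8B, align 8] → 80
@80: format [2B, align 2] → 82
+6 tail pad (align 8)
size 88, align 8
array of 25: 25 × 88 = 2200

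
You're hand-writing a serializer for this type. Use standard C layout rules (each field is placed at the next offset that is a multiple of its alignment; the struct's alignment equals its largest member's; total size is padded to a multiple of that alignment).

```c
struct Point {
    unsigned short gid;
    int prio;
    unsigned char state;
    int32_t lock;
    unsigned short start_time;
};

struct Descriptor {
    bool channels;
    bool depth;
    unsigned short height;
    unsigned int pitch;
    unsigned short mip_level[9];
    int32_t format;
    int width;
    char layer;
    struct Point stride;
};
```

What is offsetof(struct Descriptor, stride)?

Point: gid at 0 (size 2, align 2) → ends 2; pad 2 to align 4 for prio; prio at 4 (size 4, align 4) → ends 8; state at 8 (size 1, align 1) → ends 9; pad 3 to align 4 for lock; lock at 12 (size 4, align 4) → ends 16; start_time at 16 (size 2, align 2) → ends 18; tail pad 2 to reach multiple of 4; total 20 bytes, alignment 4
channels at 0 (size 1, align 1) → ends 1
depth at 1 (size 1, align 1) → ends 2
height at 2 (size 2, align 2) → ends 4
pitch at 4 (size 4, align 4) → ends 8
mip_level at 8 (size 18, align 2) → ends 26
pad 2 to align 4 for format
format at 28 (size 4, align 4) → ends 32
width at 32 (size 4, align 4) → ends 36
layer at 36 (size 1, align 1) → ends 37
pad 3 to align 4 for stride
stride at 40 (size 20, align 4) → ends 60

40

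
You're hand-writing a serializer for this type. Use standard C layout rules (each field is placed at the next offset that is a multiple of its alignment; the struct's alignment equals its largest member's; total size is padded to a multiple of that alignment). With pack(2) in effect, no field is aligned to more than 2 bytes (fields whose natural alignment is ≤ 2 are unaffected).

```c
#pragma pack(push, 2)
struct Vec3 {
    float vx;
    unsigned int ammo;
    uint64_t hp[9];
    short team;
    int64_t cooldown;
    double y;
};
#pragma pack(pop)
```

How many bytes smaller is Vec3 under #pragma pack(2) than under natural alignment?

natural layout:
  @0: vx [4B, align 4] → 4
  @4: ammo [4B, align 4] → 8
  @8: hp [72B, align 8] → 80
  @80: team [2B, align 2] → 82
  +6 pad (align 8)
  @88: cooldown [8B, align 8] → 96
  @96: y [8B, align 8] → 104
  size 104, align 8
packed(2) layout:
  @0: vx [4B, align 2] → 4
  @4: ammo [4B, align 2] → 8
  @8: hp [72B, align 2] → 80
  @80: team [2B, align 2] → 82
  @82: cooldown [8B, align 2] → 90
  @90: y [8B, align 2] → 98
  size 98, align 2
104 − 98 = 6

6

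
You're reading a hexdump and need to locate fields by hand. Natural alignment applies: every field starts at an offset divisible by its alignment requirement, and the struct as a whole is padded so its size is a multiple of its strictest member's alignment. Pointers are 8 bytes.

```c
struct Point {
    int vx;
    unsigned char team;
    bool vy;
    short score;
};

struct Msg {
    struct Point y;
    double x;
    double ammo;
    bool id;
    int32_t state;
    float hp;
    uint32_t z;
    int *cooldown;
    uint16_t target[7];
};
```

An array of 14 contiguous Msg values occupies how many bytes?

896

Point: 0..4  vx  (4B, 4-aligned); 4..5  team  (1B, 1-aligned); 5..6  vy  (1B, 1-aligned); 6..8  score  (2B, 2-aligned); sizeof = 8, alignof = 4
0..8  y  (8B, 4-aligned)
8..16  x  (8B, 8-aligned)
16..24  ammo  (8B, 8-aligned)
24..25  id  (1B, 1-aligned)
25..28  -- padding (3B)
28..32  state  (4B, 4-aligned)
32..36  hp  (4B, 4-aligned)
36..40  z  (4B, 4-aligned)
40..48  cooldown  (8B, 8-aligned)
48..62  target  (14B, 2-aligned)
62..64  -- tail padding (2B)
sizeof = 64, alignof = 8
array of 14: 14 × 64 = 896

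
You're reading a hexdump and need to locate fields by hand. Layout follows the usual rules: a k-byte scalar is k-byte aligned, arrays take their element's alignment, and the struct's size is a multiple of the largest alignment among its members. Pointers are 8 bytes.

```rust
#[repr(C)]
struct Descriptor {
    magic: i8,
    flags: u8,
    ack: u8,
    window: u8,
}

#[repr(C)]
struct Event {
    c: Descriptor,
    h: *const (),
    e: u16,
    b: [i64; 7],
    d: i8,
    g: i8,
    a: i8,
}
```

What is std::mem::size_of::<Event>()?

Descriptor: @0: magic [1B, align 1] → 1; @1: flags [1B, align 1] → 2; @2: ack [1B, align 1] → 3; @3: window [1B, align 1] → 4; size 4, align 1
@0: c [4B, align 1] → 4
+4 pad (align 8)
@8: h [8B, align 8] → 16
@16: e [2B, align 2] → 18
+6 pad (align 8)
@24: b [56B, align 8] → 80
@80: d [1B, align 1] → 81
@81: g [1B, align 1] → 82
@82: a [1B, align 1] → 83
+5 tail pad (align 8)
size 88, align 8

88 bytes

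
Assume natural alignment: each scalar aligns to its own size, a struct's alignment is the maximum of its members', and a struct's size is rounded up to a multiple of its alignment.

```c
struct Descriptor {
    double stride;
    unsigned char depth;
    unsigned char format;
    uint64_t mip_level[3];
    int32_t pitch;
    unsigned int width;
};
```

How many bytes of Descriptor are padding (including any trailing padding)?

6

stride at 0 (size 8, align 8) → ends 8
depth at 8 (size 1, align 1) → ends 9
format at 9 (size 1, align 1) → ends 10
pad 6 to align 8 for mip_level
mip_level at 16 (size 24, align 8) → ends 40
pitch at 40 (size 4, align 4) → ends 44
width at 44 (size 4, align 4) → ends 48
total 48 bytes, alignment 8
data bytes 42, size 48 → padding 6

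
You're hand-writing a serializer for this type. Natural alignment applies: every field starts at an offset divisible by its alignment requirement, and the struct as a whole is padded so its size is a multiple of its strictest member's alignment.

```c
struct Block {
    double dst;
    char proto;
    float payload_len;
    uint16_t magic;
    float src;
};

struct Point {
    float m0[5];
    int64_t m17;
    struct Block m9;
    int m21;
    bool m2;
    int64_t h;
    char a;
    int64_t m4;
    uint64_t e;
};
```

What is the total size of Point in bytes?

96 bytes

Block: 0..8  dst  (8B, 8-aligned); 8..9  proto  (1B, 1-aligned); 9..12  -- padding (3B); 12..16  payload_len  (4B, 4-aligned); 16..18  magic  (2B, 2-aligned); 18..20  -- padding (2B); 20..24  src  (4B, 4-aligned); sizeof = 24, alignof = 8
0..20  m0  (20B, 4-aligned)
20..24  -- padding (4B)
24..32  m17  (8B, 8-aligned)
32..56  m9  (24B, 8-aligned)
56..60  m21  (4B, 4-aligned)
60..61  m2  (1B, 1-aligned)
61..64  -- padding (3B)
64..72  h  (8B, 8-aligned)
72..73  a  (1B, 1-aligned)
73..80  -- padding (7B)
80..88  m4  (8B, 8-aligned)
88..96  e  (8B, 8-aligned)
sizeof = 96, alignof = 8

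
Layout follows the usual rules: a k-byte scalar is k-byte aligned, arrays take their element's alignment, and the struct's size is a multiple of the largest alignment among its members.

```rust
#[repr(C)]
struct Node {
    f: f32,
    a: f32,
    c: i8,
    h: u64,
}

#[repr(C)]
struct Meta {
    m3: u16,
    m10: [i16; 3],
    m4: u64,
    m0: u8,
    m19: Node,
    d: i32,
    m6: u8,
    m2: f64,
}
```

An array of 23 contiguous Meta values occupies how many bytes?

1472

Node: 0..4  f  (4B, 4-aligned); 4..8  a  (4B, 4-aligned); 8..9  c  (1B, 1-aligned); 9..16  -- padding (7B); 16..24  h  (8B, 8-aligned); sizeof = 24, alignof = 8
0..2  m3  (2B, 2-aligned)
2..8  m10  (6B, 2-aligned)
8..16  m4  (8B, 8-aligned)
16..17  m0  (1B, 1-aligned)
17..24  -- padding (7B)
24..48  m19  (24B, 8-aligned)
48..52  d  (4B, 4-aligned)
52..53  m6  (1B, 1-aligned)
53..56  -- padding (3B)
56..64  m2  (8B, 8-aligned)
sizeof = 64, alignof = 8
array of 23: 23 × 64 = 1472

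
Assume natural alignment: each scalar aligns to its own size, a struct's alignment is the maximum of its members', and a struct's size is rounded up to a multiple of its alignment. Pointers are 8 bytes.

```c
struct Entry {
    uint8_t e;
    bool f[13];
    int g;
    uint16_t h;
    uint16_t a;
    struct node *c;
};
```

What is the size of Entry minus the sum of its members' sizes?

e at 0 (size 1, align 1) → ends 1
f at 1 (size 13, align 1) → ends 14
pad 2 to align 4 for g
g at 16 (size 4, align 4) → ends 20
h at 20 (size 2, align 2) → ends 22
a at 22 (size 2, align 2) → ends 24
c at 24 (size 8, align 8) → ends 32
total 32 bytes, alignment 8
data bytes 30, size 32 → padding 2

2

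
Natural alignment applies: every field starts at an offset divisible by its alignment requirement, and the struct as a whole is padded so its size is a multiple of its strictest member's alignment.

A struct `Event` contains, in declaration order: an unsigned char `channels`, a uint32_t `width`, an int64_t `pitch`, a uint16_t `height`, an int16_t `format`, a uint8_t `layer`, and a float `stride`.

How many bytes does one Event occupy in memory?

32

0..1  channels  (1B, 1-aligned)
1..4  -- padding (3B)
4..8  width  (4B, 4-aligned)
8..16  pitch  (8B, 8-aligned)
16..18  height  (2B, 2-aligned)
18..20  format  (2B, 2-aligned)
20..21  layer  (1B, 1-aligned)
21..24  -- padding (3B)
24..28  stride  (4B, 4-aligned)
28..32  -- tail padding (4B)
sizeof = 32, alignof = 8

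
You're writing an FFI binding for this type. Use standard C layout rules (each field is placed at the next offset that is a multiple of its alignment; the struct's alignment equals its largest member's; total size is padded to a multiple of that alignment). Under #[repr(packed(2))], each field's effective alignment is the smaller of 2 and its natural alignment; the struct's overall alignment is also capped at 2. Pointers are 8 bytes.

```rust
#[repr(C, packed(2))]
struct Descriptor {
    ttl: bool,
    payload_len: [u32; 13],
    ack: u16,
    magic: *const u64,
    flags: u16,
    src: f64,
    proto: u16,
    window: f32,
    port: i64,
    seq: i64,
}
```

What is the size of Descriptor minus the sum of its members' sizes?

0..1  ttl  (1B, 1-aligned)
1..2  -- padding (1B)
2..54  payload_len  (52B, 2-aligned)
54..56  ack  (2B, 2-aligned)
56..64  magic  (8B, 2-aligned)
64..66  flags  (2B, 2-aligned)
66..74  src  (8B, 2-aligned)
74..76  proto  (2B, 2-aligned)
76..80  window  (4B, 2-aligned)
80..88  port  (8B, 2-aligned)
88..96  seq  (8B, 2-aligned)
sizeof = 96, alignof = 2
data bytes 95, size 96 → padding 1

1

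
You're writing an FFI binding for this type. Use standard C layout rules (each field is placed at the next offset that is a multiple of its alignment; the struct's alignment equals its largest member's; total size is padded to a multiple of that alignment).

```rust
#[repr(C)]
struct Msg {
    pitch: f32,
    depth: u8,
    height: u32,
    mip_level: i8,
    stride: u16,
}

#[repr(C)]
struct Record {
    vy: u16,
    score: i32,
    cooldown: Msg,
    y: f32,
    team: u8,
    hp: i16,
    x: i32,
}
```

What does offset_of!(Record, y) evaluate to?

Msg: pitch at 0 (size 4, align 4) → ends 4; depth at 4 (size 1, align 1) → ends 5; pad 3 to align 4 for height; height at 8 (size 4, align 4) → ends 12; mip_level at 12 (size 1, align 1) → ends 13; pad 1 to align 2 for stride; stride at 14 (size 2, align 2) → ends 16; total 16 bytes, alignment 4
vy at 0 (size 2, align 2) → ends 2
pad 2 to align 4 for score
score at 4 (size 4, align 4) → ends 8
cooldown at 8 (size 16, align 4) → ends 24
y at 24 (size 4, align 4) → ends 28

24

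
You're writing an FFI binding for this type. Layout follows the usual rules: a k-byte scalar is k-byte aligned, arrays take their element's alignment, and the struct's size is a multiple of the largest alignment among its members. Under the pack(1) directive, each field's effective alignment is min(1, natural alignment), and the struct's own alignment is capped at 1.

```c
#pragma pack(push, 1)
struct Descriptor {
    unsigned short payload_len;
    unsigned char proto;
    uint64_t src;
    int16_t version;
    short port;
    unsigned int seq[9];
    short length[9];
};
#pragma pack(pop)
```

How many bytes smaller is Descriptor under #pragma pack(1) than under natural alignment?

11

natural layout:
  payload_len at 0 (size 2, align 2) → ends 2
  proto at 2 (size 1, align 1) → ends 3
  pad 5 to align 8 for src
  src at 8 (size 8, align 8) → ends 16
  version at 16 (size 2, align 2) → ends 18
  port at 18 (size 2, align 2) → ends 20
  seq at 20 (size 36, align 4) → ends 56
  length at 56 (size 18, align 2) → ends 74
  tail pad 6 to reach multiple of 8
  total 80 bytes, alignment 8
packed(1) layout:
  payload_len at 0 (size 2, align 1) → ends 2
  proto at 2 (size 1, align 1) → ends 3
  src at 3 (size 8, align 1) → ends 11
  version at 11 (size 2, align 1) → ends 13
  port at 13 (size 2, align 1) → ends 15
  seq at 15 (size 36, align 1) → ends 51
  length at 51 (size 18, align 1) → ends 69
  total 69 bytes, alignment 1
80 − 69 = 11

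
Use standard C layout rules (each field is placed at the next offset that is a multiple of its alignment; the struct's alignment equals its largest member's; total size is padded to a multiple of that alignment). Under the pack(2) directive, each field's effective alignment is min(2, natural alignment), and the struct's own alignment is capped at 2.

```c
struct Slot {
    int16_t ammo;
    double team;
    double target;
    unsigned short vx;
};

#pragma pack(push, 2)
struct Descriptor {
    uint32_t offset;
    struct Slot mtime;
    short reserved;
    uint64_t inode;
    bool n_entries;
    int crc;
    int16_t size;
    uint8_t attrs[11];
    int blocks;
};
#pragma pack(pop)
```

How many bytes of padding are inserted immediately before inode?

Slot: 0..2  ammo  (2B, 2-aligned); 2..8  -- padding (6B); 8..16  team  (8B, 8-aligned); 16..24  target  (8B, 8-aligned); 24..26  vx  (2B, 2-aligned); 26..32  -- tail padding (6B); sizeof = 32, alignof = 8
0..4  offset  (4B, 2-aligned)
4..36  mtime  (32B, 2-aligned)
36..38  reserved  (2B, 2-aligned)
38..46  inode  (8B, 2-aligned)

0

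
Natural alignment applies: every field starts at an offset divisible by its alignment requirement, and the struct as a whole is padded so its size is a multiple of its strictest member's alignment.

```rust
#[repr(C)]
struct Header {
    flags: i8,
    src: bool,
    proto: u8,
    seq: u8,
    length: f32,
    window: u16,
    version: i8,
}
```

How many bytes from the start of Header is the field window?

flags at 0 (size 1, align 1) → ends 1
src at 1 (size 1, align 1) → ends 2
proto at 2 (size 1, align 1) → ends 3
seq at 3 (size 1, align 1) → ends 4
length at 4 (size 4, align 4) → ends 8
window at 8 (size 2, align 2) → ends 10

8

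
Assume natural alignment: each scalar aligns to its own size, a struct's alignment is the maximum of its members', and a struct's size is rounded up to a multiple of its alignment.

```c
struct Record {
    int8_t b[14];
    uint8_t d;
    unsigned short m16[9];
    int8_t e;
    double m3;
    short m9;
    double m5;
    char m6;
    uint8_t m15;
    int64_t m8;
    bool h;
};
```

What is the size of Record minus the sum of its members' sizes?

25

0..14  b  (14B, 1-aligned)
14..15  d  (1B, 1-aligned)
15..16  -- padding (1B)
16..34  m16  (18B, 2-aligned)
34..35  e  (1B, 1-aligned)
35..40  -- padding (5B)
40..48  m3  (8B, 8-aligned)
48..50  m9  (2B, 2-aligned)
50..56  -- padding (6B)
56..64  m5  (8B, 8-aligned)
64..65  m6  (1B, 1-aligned)
65..66  m15  (1B, 1-aligned)
66..72  -- padding (6B)
72..80  m8  (8B, 8-aligned)
80..81  h  (1B, 1-aligned)
81..88  -- tail padding (7B)
sizeof = 88, alignof = 8
data bytes 63, size 88 → padding 25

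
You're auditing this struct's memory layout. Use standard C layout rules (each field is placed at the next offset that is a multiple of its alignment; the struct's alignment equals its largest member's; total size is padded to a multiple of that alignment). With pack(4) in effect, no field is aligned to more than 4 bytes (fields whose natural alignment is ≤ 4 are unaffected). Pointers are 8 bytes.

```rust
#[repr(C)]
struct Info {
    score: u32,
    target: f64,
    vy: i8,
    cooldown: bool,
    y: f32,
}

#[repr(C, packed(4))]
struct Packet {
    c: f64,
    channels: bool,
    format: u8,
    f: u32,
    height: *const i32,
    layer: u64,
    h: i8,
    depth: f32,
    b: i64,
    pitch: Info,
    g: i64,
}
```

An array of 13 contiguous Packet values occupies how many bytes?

1040

Info: 0..4  score  (4B, 4-aligned); 4..8  -- padding (4B); 8..16  target  (8B, 8-aligned); 16..17  vy  (1B, 1-aligned); 17..18  cooldown  (1B, 1-aligned); 18..20  -- padding (2B); 20..24  y  (4B, 4-aligned); sizeof = 24, alignof = 8
0..8  c  (8B, 4-aligned)
8..9  channels  (1B, 1-aligned)
9..10  format  (1B, 1-aligned)
10..12  -- padding (2B)
12..16  f  (4B, 4-aligned)
16..24  height  (8B, 4-aligned)
24..32  layer  (8B, 4-aligned)
32..33  h  (1B, 1-aligned)
33..36  -- padding (3B)
36..40  depth  (4B, 4-aligned)
40..48  b  (8B, 4-aligned)
48..72  pitch  (24B, 4-aligned)
72..80  g  (8B, 4-aligned)
sizeof = 80, alignof = 4
array of 13: 13 × 80 = 1040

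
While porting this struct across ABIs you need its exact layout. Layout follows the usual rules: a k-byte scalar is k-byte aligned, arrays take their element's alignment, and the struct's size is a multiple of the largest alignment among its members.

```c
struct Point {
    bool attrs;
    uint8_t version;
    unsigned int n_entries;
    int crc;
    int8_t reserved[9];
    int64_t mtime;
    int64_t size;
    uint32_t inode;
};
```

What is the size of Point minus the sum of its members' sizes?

9

@0: attrs [1B, align 1] → 1
@1: version [1B, align 1] → 2
+2 pad (align 4)
@4: n_entries [4B, align 4] → 8
@8: crc [4B, align 4] → 12
@12: reserved [9B, align 1] → 21
+3 pad (align 8)
@24: mtime [8B, align 8] → 32
@32: size [8B, align 8] → 40
@40: inode [4B, align 4] → 44
+4 tail pad (align 8)
size 48, align 8
data bytes 39, size 48 → padding 9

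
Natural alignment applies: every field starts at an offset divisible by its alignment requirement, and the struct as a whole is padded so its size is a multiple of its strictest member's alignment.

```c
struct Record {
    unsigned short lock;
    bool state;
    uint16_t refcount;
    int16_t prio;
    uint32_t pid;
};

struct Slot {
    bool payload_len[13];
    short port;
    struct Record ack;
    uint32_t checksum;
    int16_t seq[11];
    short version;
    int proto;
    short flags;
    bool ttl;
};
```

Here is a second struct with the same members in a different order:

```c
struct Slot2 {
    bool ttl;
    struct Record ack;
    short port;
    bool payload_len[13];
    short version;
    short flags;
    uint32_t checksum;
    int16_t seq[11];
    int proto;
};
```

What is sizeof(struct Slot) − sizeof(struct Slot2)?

Record: @0: lock [2B, align 2] → 2; @2: state [1B, align 1] → 3; +1 pad (align 2); @4: refcount [2B, align 2] → 6; @6: prio [2B, align 2] → 8; @8: pid [4B, align 4] → 12; size 12, align 4
@0: payload_len [13B, align 1] → 13
+1 pad (align 2)
@14: port [2B, align 2] → 16
@16: ack [12B, align 4] → 28
@28: checksum [4B, align 4] → 32
@32: seq [22B, align 2] → 54
@54: version [2B, align 2] → 56
@56: proto [4B, align 4] → 60
@60: flags [2B, align 2] → 62
@62: ttl [1B, align 1] → 63
+1 tail pad (align 4)
size 64, align 4
— Slot2 —
@0: ttl [1B, align 1] → 1
+3 pad (align 4)
@4: ack [12B, align 4] → 16
@16: port [2B, align 2] → 18
@18: payload_len [13B, align 1] → 31
+1 pad (align 2)
@32: version [2B, align 2] → 34
@34: flags [2B, align 2] → 36
@36: checksum [4B, align 4] → 40
@40: seq [22B, align 2] → 62
+2 pad (align 4)
@64: proto [4B, align 4] → 68
size 68, align 4
64 − 68 = -4

-4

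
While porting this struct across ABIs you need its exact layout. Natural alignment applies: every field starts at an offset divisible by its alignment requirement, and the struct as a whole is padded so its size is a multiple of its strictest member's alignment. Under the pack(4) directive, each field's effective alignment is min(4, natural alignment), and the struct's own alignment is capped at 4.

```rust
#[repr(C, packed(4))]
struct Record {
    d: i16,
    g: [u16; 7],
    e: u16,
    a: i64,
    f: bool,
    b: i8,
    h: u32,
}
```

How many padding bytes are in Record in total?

@0: d [2B, align 2] → 2
@2: g [14B, align 2] → 16
@16: e [2B, align 2] → 18
+2 pad (align 4)
@20: a [8B, align 4] → 28
@28: f [1B, align 1] → 29
@29: b [1B, align 1] → 30
+2 pad (align 4)
@32: h [4B, align 4] → 36
size 36, align 4
data bytes 32, size 36 → padding 4

4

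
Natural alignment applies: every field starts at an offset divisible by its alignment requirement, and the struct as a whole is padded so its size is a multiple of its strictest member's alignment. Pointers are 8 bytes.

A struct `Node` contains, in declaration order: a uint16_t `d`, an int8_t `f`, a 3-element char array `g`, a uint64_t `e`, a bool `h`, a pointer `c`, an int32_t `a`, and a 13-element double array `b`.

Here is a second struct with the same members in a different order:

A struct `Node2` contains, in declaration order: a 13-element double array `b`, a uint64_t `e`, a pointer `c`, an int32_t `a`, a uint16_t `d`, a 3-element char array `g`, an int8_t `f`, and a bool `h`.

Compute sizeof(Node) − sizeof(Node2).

d at 0 (size 2, align 2) → ends 2
f at 2 (size 1, align 1) → ends 3
g at 3 (size 3, align 1) → ends 6
pad 2 to align 8 for e
e at 8 (size 8, align 8) → ends 16
h at 16 (size 1, align 1) → ends 17
pad 7 to align 8 for c
c at 24 (size 8, align 8) → ends 32
a at 32 (size 4, align 4) → ends 36
pad 4 to align 8 for b
b at 40 (size 104, align 8) → ends 144
total 144 bytes, alignment 8
— Node2 —
b at 0 (size 104, align 8) → ends 104
e at 104 (size 8, align 8) → ends 112
c at 112 (size 8, align 8) → ends 120
a at 120 (size 4, align 4) → ends 124
d at 124 (size 2, align 2) → ends 126
g at 126 (size 3, align 1) → ends 129
f at 129 (size 1, align 1) → ends 130
h at 130 (size 1, align 1) → ends 131
tail pad 5 to reach multiple of 8
total 136 bytes, alignment 8
144 − 136 = 8

8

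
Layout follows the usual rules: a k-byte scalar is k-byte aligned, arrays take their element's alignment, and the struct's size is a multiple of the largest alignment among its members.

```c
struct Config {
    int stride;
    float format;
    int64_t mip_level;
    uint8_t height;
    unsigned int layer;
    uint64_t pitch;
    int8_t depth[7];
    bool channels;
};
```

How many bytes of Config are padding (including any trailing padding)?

3

0..4  stride  (4B, 4-aligned)
4..8  format  (4B, 4-aligned)
8..16  mip_level  (8B, 8-aligned)
16..17  height  (1B, 1-aligned)
17..20  -- padding (3B)
20..24  layer  (4B, 4-aligned)
24..32  pitch  (8B, 8-aligned)
32..39  depth  (7B, 1-aligned)
39..40  channels  (1B, 1-aligned)
sizeof = 40, alignof = 8
data bytes 37, size 40 → padding 3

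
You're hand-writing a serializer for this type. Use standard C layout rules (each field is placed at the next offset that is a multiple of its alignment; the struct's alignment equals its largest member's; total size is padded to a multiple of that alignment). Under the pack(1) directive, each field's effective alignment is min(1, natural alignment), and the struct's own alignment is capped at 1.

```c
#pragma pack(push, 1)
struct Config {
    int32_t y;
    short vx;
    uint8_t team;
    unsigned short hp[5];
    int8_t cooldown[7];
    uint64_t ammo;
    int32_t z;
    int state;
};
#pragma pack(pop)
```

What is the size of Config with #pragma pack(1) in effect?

@0: y [4B, align 1] → 4
@4: vx [2B, align 1] → 6
@6: team [1B, align 1] → 7
@7: hp [10B, align 1] → 17
@17: cooldown [7B, align 1] → 24
@24: ammo [8B, align 1] → 32
@32: z [4B, align 1] → 36
@36: state [4B, align 1] → 40
size 40, align 1

40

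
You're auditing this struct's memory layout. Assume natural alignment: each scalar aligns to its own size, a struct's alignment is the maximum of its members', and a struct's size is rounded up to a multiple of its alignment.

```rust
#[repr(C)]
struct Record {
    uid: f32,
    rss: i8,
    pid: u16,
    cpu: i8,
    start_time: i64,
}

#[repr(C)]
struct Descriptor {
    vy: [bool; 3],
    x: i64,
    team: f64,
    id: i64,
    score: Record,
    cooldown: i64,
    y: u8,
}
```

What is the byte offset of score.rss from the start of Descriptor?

Record: uid at 0 (size 4, align 4) → ends 4; rss at 4 (size 1, align 1) → ends 5; pad 1 to align 2 for pid; pid at 6 (size 2, align 2) → ends 8; cpu at 8 (size 1, align 1) → ends 9; pad 7 to align 8 for start_time; start_time at 16 (size 8, align 8) → ends 24; total 24 bytes, alignment 8
vy at 0 (size 3, align 1) → ends 3
pad 5 to align 8 for x
x at 8 (size 8, align 8) → ends 16
team at 16 (size 8, align 8) → ends 24
id at 24 (size 8, align 8) → ends 32
score at 32 (size 24, align 8) → ends 56
within Record: rss at 4
32 + 4 = 36

36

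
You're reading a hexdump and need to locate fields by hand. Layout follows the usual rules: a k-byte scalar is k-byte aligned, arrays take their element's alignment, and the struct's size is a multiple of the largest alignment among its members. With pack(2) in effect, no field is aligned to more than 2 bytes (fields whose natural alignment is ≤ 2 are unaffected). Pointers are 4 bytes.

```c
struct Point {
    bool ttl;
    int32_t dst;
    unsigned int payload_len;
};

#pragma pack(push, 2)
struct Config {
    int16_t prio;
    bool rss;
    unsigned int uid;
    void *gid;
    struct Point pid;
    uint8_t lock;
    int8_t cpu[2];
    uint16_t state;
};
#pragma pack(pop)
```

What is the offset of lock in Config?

24

Point: 0..1  ttl  (1B, 1-aligned); 1..4  -- padding (3B); 4..8  dst  (4B, 4-aligned); 8..12  payload_len  (4B, 4-aligned); sizeof = 12, alignof = 4
0..2  prio  (2B, 2-aligned)
2..3  rss  (1B, 1-aligned)
3..4  -- padding (1B)
4..8  uid  (4B, 2-aligned)
8..12  gid  (4B, 2-aligned)
12..24  pid  (12B, 2-aligned)
24..25  lock  (1B, 1-aligned)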